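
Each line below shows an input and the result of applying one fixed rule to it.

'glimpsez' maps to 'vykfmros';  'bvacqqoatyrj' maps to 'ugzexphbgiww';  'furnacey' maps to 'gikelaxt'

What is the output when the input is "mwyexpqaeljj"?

wgkrppscekdv

The transformation: swap the front and back halves of the string, then shift every letter 6 places forward in the alphabet (wrapping around).
Working it through for "mwyexpqaeljj": intermediate "qaeljjmwyexp", final "wgkrppscekdv".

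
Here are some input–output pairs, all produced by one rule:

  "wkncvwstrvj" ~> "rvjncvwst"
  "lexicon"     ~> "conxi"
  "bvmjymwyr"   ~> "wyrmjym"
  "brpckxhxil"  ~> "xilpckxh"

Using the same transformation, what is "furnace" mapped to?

Each output is the input with this applied: delete the first 2 characters, then move the last 3 characters to the front (rotate right by 3).
On "furnace": the first step gives "rnace", and the second then gives "acern".

acern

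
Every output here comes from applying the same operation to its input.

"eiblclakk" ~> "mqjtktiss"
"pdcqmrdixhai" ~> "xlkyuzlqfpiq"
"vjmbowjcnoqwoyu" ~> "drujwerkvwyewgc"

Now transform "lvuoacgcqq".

What's happening: shift every letter 8 places forward in the alphabet (wrapping around).
Applying that to "lvuoacgcqq" gives "tdcwikokyy".

tdcwikokyy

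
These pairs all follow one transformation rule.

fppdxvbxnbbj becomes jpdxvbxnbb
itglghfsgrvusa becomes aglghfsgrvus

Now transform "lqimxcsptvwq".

Rule — delete the first 2 characters, then move the last character to the front.
Applying that to "lqimxcsptvwq" gives "qimxcsptvw".

qimxcsptvw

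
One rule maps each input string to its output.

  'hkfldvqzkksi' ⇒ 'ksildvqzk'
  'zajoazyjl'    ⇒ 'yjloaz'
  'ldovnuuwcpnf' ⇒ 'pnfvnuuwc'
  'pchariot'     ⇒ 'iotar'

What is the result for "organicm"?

The rule is to delete the first 3 characters, then move the last 3 characters to the front (rotate right by 3).
Starting from "organicm": after the first operation, "anicm"; after the second, "icman".

icman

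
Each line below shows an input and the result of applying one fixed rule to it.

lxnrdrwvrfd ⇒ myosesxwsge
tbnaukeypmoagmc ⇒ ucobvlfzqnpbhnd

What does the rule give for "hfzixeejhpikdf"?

igajyffkiqjleg

The transformation: shift every letter 1 place forward in the alphabet (wrapping around).
"hfzixeejhpikdf" → "igajyffkiqjleg".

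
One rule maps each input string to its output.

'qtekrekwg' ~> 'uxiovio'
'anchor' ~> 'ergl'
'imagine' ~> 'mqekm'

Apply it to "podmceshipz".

tshqgiwlm

Rule — delete the last 2 characters, then shift every letter 4 places forward in the alphabet (wrapping around).
On "podmceshipz": the first step gives "podmceshi", and the second then gives "tshqgiwlm".
(Check on "qtekrekwg": → "qtekrek" → "uxiovio" ✓)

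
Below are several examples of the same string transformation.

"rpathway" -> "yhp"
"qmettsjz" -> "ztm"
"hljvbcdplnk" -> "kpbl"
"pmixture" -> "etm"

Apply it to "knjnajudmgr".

What's happening: keep one character in every 3, starting at position 2 (positions 2nd, 5th, 8th, ...), then reverse the string.
Starting from "knjnajudmgr": after the first operation, "nadr"; after the second, "rdan".

rdan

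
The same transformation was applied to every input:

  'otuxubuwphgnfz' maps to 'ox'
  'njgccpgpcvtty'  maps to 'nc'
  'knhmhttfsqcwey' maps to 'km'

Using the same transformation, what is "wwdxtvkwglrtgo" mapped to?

wx

In each case the input is transformed by: keep one character in every 3, starting at position 1 (positions 1st, 4th, 7th, ...), then delete the last 3 characters.
"wwdxtvkwglrtgo" → "wxklg" → "wx".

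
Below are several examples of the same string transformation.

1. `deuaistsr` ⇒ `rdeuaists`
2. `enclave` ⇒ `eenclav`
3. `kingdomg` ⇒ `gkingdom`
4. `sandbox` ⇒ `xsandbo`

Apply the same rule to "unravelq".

Rule — move the last character to the front.
Doing the same to "unravelq": "qunravel".

qunravel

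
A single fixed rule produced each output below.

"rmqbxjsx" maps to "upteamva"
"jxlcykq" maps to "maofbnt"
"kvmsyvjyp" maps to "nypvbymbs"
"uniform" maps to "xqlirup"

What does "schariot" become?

vfkdulrw

What's happening: shift every letter 3 places forward in the alphabet (wrapping around).
For "schariot" the result is "vfkdulrw".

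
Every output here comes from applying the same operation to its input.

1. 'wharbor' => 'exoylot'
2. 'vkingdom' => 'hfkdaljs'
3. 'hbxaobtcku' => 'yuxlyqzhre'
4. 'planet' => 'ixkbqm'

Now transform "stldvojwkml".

qiaslgthjip

Looking at the pairs, the operation is to shift every letter 3 places backward in the alphabet (wrapping around), then move the first character to the end.
Starting from "stldvojwkml": after the first operation, "pqiaslgthji"; after the second, "qiaslgthjip".
(Check on "planet": → "mixkbq" → "ixkbqm" ✓)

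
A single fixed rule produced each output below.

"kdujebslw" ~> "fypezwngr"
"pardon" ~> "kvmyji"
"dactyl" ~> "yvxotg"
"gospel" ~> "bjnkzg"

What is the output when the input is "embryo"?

zhwmtj

The pattern: shift every letter 5 places backward in the alphabet (wrapping around).
So "embryo" becomes "zhwmtj".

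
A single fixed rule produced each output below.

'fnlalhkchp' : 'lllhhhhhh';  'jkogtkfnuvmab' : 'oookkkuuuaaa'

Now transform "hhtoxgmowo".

tttgggwww

The rule is to keep one character in every 3, starting at position 3 (positions 3rd, 6th, 9th, ...), then repeat every character 3 times.
Applying both steps to "hhtoxgmowo": "tgw", then "tttgggwww".
(Check on "jkogtkfnuvmab": → "okua" → "oookkkuuuaaa" ✓)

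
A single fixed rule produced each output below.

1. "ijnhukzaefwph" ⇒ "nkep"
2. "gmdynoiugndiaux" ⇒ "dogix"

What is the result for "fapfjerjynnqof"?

peyq

Each output is the input with this applied: keep one character in every 3, starting at position 3 (positions 3rd, 6th, 9th, ...).
For "fapfjerjynnqof" the result is "peyq".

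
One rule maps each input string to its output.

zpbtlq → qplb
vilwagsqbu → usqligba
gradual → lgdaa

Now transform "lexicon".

nliec

What's happening: sort the characters into reverse alphabetical order, then delete the first 2 characters.
Starting from "lexicon": after the first operation, "xonliec"; after the second, "nliec".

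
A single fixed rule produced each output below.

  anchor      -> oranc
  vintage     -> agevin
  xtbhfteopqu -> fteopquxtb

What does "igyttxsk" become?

txskigy

The rule is to move the first 3 characters to the end (rotate left by 3), then delete the first character.
Starting from "igyttxsk": after the first operation, "ttxskigy"; after the second, "txskigy".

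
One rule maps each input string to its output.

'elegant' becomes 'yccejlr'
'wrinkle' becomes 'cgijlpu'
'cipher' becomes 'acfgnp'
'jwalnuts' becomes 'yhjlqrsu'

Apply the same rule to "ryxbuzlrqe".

Looking at the pairs, the operation is to sort the characters into alphabetical order, then shift every letter 2 places backward in the alphabet (wrapping around).
Applying both steps to "ryxbuzlrqe": "belqrruxyz", then "zcjoppsvwx".

zcjoppsvwx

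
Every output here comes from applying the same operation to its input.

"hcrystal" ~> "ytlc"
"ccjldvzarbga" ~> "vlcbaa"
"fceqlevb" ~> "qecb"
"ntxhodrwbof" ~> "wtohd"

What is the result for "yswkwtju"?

utsk

The transformation: keep every other character starting from the second (positions 2nd, 4th, 6th, ...), then sort the characters into reverse alphabetical order.
Applying both steps to "yswkwtju": "sktu", then "utsk".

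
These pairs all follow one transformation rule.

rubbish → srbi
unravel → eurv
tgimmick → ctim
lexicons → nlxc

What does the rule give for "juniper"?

ejnp

Rule — move the last 2 characters to the front (rotate right by 2), then keep every other character starting from the first (positions 1st, 3rd, 5th, ...).
On "juniper": the first step gives "erjunip", and the second then gives "ejnp".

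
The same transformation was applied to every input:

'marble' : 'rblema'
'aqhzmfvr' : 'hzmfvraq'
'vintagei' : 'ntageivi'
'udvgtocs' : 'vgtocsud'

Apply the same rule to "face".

cefa

The rule is to move the first 2 characters to the end (rotate left by 2).
On "face" that produces "cefa".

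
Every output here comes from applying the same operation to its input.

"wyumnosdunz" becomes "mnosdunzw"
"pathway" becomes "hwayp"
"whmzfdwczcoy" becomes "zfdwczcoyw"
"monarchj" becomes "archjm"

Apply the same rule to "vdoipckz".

Rule — move the first character to the end, then delete the first 2 characters.
On "vdoipckz": the first step gives "doipckzv", and the second then gives "ipckzv".

ipckzv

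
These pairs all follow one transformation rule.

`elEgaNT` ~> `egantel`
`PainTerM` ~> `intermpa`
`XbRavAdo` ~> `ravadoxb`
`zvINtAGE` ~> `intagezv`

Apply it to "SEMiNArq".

The transformation: move the first 2 characters to the end (rotate left by 2), then convert every letter to lowercase.
So "SEMiNArq" becomes "minarqse".
(Check on "elEgaNT": → "EgaNTel" → "egantel" ✓)

minarqse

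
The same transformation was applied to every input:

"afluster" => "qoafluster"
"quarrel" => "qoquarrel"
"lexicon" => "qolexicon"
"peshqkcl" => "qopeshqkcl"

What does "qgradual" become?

The transformation: prepend "qo".
Doing the same to "qgradual": "qoqgradual".

qoqgradual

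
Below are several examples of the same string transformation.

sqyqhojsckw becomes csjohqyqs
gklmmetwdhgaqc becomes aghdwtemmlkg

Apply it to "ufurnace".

In each case the input is transformed by: delete the last 2 characters, then reverse the string.
"ufurnace" → "ufurna" → "anrufu".

anrufu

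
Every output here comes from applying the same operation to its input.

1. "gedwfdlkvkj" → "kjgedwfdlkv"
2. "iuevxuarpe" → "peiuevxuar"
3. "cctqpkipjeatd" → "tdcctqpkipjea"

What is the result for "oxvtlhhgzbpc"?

pcoxvtlhhgzb

Each output is the input with this applied: move the last 2 characters to the front (rotate right by 2).
So "oxvtlhhgzbpc" becomes "pcoxvtlhhgzb".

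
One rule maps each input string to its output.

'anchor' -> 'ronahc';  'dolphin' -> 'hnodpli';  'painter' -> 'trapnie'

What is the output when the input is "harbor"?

roahbr

The transformation: swap each adjacent pair of characters (1↔2, 3↔4, ...), then move the last 2 characters to the front (rotate right by 2).
"harbor" → "ahbrro" → "roahbr".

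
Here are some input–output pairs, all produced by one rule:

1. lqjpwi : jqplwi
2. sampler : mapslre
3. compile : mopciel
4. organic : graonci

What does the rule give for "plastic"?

The transformation: move the first 2 characters to the end (rotate left by 2), then take characters alternately from the front and the back (1st, last, 2nd, 2nd-last, ...).
Doing the same to "plastic": "alsptci".

alsptci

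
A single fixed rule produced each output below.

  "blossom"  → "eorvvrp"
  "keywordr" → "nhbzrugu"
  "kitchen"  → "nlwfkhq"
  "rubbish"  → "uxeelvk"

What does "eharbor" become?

The rule is to shift every letter 3 places forward in the alphabet (wrapping around).
Applying that to "eharbor" gives "hkdueru".

hkdueru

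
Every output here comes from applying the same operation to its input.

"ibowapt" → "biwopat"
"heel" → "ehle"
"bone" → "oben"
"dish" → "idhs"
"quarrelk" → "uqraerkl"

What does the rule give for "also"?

laos

Each output is the input with this applied: swap each adjacent pair of characters (1↔2, 3↔4, ...).
So "also" becomes "laos".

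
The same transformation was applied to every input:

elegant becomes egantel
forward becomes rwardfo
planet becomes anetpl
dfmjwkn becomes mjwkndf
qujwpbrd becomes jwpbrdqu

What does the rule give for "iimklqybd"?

The rule is to move the first 2 characters to the end (rotate left by 2).
So "iimklqybd" becomes "mklqybdii".

mklqybdii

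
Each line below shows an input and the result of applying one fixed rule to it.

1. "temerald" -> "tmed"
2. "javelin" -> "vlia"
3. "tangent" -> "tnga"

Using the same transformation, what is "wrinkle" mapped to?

wnke

In each case the input is transformed by: sort the characters into reverse alphabetical order, then keep every other character starting from the first (positions 1st, 3rd, 5th, ...).
"wrinkle" → "wrnlkie" → "wnke".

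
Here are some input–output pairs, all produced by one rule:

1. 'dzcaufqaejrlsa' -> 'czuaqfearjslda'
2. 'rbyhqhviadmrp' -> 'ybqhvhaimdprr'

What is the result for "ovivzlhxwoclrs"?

What's happening: move the first character to the end, then swap each adjacent pair of characters (1↔2, 3↔4, ...).
For "ovivzlhxwoclrs", step one produces "vivzlhxwoclrso"; step two turns that into "ivzvhlwxcorlos".

ivzvhlwxcorlos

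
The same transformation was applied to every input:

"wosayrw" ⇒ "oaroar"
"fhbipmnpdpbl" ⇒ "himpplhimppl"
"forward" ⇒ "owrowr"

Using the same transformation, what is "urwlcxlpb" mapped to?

rlxprlxp

The transformation: keep every other character starting from the second (positions 2nd, 4th, 6th, ...), then write the whole string twice.
For "urwlcxlpb", step one produces "rlxp"; step two turns that into "rlxprlxp".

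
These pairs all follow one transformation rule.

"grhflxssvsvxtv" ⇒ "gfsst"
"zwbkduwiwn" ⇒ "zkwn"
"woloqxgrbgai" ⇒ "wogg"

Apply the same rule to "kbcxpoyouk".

kxyk

Looking at the pairs, the operation is to keep one character in every 3, starting at position 1 (positions 1st, 4th, 7th, ...).
So "kbcxpoyouk" becomes "kxyk".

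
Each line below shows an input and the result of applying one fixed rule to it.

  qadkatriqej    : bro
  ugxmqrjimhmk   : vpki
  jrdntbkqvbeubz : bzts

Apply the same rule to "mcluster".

Looking at the pairs, the operation is to shift every letter 2 places backward in the alphabet (wrapping around), then keep one character in every 3, starting at position 3 (positions 3rd, 6th, 9th, ...).
Working it through for "mcluster": intermediate "kajsqrcp", final "jr".

jr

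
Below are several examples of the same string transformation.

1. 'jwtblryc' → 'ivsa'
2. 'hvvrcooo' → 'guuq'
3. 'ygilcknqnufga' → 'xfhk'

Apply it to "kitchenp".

jhsb

Rule — shift every letter 1 place backward in the alphabet (wrapping around), then keep only the first 4 characters.
Applying both steps to "kitchenp": "jhsbgdmo", then "jhsb".
(Check on "hvvrcooo": → "guuqbnnn" → "guuq" ✓)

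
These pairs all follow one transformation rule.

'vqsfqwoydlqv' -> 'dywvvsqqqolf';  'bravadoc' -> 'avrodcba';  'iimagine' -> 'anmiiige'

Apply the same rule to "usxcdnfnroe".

cxusronnfed

In each case the input is transformed by: sort the characters into reverse alphabetical order, then move the last character to the front.
Working it through for "usxcdnfnroe": intermediate "xusronnfedc", final "cxusronnfed".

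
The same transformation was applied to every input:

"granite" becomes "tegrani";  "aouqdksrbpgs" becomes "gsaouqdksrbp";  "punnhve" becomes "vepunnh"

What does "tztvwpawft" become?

The pattern: move the last 2 characters to the front (rotate right by 2).
On "tztvwpawft" that produces "fttztvwpaw".

fttztvwpaw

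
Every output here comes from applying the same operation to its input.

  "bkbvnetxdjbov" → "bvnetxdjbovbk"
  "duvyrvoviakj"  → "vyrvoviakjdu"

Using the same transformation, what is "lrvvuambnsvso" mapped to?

vvuambnsvsolr

The rule is to move the first 2 characters to the end (rotate left by 2).
Applying that to "lrvvuambnsvso" gives "vvuambnsvsolr".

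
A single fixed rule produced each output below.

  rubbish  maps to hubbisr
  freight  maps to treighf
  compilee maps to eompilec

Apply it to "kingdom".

Each output is the input with this applied: swap the first and last characters.
So "kingdom" becomes "mingdok".

mingdok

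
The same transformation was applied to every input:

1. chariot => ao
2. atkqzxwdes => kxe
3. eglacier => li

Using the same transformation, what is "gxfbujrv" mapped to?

fj

The pattern: keep one character in every 3, starting at position 3 (positions 3rd, 6th, 9th, ...).
Applying that to "gxfbujrv" gives "fj".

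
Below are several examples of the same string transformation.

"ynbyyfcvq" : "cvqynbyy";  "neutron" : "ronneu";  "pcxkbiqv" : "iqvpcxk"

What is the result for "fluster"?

terflu

What's happening: move the last 3 characters to the front (rotate right by 3), then delete the last character.
Applying both steps to "fluster": "terflus", then "terflu".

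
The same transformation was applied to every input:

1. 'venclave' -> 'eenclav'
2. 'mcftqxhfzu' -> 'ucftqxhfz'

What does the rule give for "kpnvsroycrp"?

The transformation: delete the first character, then move the last character to the front.
On "kpnvsroycrp" that produces "ppnvsroycr".

ppnvsroycr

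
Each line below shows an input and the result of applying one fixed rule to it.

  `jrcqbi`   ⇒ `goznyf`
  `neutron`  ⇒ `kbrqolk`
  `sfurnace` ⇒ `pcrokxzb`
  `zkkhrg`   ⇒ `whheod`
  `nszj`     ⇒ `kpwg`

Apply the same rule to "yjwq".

Rule — shift every letter 3 places backward in the alphabet (wrapping around).
Doing the same to "yjwq": "vgtn".

vgtn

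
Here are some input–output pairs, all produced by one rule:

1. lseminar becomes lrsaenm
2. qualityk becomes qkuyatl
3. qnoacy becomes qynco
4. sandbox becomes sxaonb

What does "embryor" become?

In each case the input is transformed by: take characters alternately from the front and the back (1st, last, 2nd, 2nd-last, ...), then delete the last character.
"embryor" → "ermobyr" → "ermoby".

ermoby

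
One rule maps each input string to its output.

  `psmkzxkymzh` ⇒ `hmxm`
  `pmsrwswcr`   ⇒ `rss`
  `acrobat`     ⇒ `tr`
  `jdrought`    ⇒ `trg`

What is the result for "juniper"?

rn

The pattern: move the last 2 characters to the front (rotate right by 2), then keep one character in every 3, starting at position 2 (positions 2nd, 5th, 8th, ...).
Applying both steps to "juniper": "erjunip", then "rn".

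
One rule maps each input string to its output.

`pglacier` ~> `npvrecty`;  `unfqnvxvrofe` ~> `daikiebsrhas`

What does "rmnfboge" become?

sobtreza

What's happening: move the first 3 characters to the end (rotate left by 3), then shift every letter 13 places forward in the alphabet (wrapping around) — i.e. ROT13.
For "rmnfboge", step one produces "fbogermn"; step two turns that into "sobtreza".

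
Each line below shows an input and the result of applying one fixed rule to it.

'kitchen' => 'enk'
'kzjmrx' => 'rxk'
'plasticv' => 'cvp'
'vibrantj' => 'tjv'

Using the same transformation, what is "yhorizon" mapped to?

ony

The transformation: move the first character to the end, then keep only the last 3 characters.
Working it through for "yhorizon": intermediate "horizony", final "ony".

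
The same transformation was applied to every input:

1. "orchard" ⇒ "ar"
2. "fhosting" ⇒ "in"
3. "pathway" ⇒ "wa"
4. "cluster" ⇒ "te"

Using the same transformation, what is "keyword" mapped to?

or

The rule is to move the last 3 characters to the front (rotate right by 3), then keep only the first 2 characters.
On "keyword": the first step gives "ordkeyw", and the second then gives "or".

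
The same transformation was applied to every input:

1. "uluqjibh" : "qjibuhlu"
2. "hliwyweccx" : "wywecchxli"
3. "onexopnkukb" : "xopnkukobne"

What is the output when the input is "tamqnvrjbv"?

The transformation: swap the first and last characters, then move the first 3 characters to the end (rotate left by 3).
"tamqnvrjbv" → "vamqnvrjbt" → "qnvrjbtvam".

qnvrjbtvam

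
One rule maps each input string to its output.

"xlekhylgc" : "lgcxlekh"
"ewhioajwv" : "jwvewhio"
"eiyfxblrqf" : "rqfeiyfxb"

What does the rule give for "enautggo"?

The rule is to move the last 3 characters to the front (rotate right by 3), then delete the last character.
Working it through for "enautggo": intermediate "ggoenaut", final "ggoenau".

ggoenau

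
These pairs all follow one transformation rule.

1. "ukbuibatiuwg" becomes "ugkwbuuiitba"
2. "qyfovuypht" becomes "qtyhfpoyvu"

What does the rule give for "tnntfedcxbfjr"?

trnjnftbfxecd

The transformation: take characters alternately from the front and the back (1st, last, 2nd, 2nd-last, ...).
"tnntfedcxbfjr" → "trnjnftbfxecd".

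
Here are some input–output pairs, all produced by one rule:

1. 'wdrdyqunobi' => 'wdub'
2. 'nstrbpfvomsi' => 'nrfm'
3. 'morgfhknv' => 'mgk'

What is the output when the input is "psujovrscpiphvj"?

pjrph

The transformation: keep one character in every 3, starting at position 1 (positions 1st, 4th, 7th, ...).
Applying that to "psujovrscpiphvj" gives "pjrph".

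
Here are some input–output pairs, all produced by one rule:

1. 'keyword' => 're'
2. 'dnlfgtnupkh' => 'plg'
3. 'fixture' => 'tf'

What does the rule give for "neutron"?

rn

The rule is to sort the characters into reverse alphabetical order, then keep one character in every 3, starting at position 3 (positions 3rd, 6th, 9th, ...).
Starting from "neutron": after the first operation, "utronne"; after the second, "rn".
(Check on "keyword": → "ywroked" → "re" ✓)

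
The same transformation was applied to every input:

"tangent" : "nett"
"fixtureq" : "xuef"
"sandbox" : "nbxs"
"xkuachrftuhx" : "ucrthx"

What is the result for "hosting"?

sigh

Rule — keep every other character starting from the first (positions 1st, 3rd, 5th, ...), then move the first character to the end.
On "hosting": the first step gives "hsig", and the second then gives "sigh".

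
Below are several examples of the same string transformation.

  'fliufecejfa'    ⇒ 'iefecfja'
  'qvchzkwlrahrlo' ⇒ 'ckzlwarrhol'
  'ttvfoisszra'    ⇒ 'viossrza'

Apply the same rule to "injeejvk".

jjekv

In each case the input is transformed by: swap each adjacent pair of characters (1↔2, 3↔4, ...), then delete the first 3 characters.
Starting from "injeejvk": after the first operation, "niejjekv"; after the second, "jjekv".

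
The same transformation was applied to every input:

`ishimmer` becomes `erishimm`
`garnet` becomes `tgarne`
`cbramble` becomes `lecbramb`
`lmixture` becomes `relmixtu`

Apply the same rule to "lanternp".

The transformation: move the first 2 characters to the end (rotate left by 2), then swap the front and back halves of the string.
So "lanternp" becomes "nplanter".

nplanter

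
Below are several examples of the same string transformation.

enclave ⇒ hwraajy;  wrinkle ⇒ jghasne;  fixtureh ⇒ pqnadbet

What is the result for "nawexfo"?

atbkjws

Rule — shift every letter 4 places backward in the alphabet (wrapping around), then move the first 3 characters to the end (rotate left by 3).
Doing the same to "nawexfo": "atbkjws".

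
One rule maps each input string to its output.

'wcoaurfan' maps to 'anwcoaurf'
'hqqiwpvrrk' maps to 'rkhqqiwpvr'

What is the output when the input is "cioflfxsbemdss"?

The transformation: move the last 2 characters to the front (rotate right by 2).
For "cioflfxsbemdss" the result is "sscioflfxsbemd".

sscioflfxsbemd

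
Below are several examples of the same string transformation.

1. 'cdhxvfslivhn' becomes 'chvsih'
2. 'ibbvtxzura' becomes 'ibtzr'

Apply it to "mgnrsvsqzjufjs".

mnsszuj

The rule is to keep every other character starting from the first (positions 1st, 3rd, 5th, ...).
"mgnrsvsqzjufjs" → "mnsszuj".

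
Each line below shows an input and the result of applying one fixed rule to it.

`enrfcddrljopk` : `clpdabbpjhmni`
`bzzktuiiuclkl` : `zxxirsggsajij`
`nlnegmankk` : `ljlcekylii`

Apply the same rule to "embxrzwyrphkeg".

Each output is the input with this applied: shift every letter 2 places backward in the alphabet (wrapping around).
"embxrzwyrphkeg" → "ckzvpxuwpnfice".

ckzvpxuwpnfice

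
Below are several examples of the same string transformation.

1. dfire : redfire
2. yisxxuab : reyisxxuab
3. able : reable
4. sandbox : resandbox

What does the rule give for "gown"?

The rule is to prepend "re".
For "gown" the result is "regown".

regown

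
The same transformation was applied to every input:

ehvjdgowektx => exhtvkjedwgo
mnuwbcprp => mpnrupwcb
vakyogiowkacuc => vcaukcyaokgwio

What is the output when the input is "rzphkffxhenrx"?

rxzrpnhekhfxf

Each output is the input with this applied: take characters alternately from the front and the back (1st, last, 2nd, 2nd-last, ...).
Doing the same to "rzphkffxhenrx": "rxzrpnhekhfxf".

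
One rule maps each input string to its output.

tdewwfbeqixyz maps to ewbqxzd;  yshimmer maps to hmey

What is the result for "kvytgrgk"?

What's happening: move the first 2 characters to the end (rotate left by 2), then keep every other character starting from the first (positions 1st, 3rd, 5th, ...).
Applying both steps to "kvytgrgk": "ytgrgkkv", then "yggk".

yggk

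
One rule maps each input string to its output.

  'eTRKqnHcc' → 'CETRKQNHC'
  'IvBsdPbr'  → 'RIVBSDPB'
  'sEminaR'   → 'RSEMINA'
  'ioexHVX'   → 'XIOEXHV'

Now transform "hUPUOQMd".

The transformation: move the last character to the front, then convert every letter to uppercase.
On "hUPUOQMd": the first step gives "dhUPUOQM", and the second then gives "DHUPUOQM".

DHUPUOQM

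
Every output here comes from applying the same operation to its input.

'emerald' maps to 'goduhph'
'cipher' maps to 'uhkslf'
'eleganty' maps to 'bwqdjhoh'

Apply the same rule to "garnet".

whqudj

The rule is to reverse the string, then shift every letter 3 places forward in the alphabet (wrapping around).
Applying both steps to "garnet": "tenrag", then "whqudj".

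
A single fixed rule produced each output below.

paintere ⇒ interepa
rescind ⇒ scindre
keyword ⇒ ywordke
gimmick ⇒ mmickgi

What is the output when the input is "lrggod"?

ggodlr

Each output is the input with this applied: move the first 2 characters to the end (rotate left by 2).
On "lrggod" that produces "ggodlr".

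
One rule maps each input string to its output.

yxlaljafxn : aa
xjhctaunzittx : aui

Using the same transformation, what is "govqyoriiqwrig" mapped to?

ooiii

In each case the input is transformed by: keep only the vowels.
Applying that to "govqyoriiqwrig" gives "ooiii".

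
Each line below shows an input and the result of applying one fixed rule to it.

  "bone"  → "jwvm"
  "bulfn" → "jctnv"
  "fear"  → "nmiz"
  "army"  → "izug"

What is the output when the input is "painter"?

The transformation: shift every letter 8 places forward in the alphabet (wrapping around).
Doing the same to "painter": "xiqvbmz".

xiqvbmz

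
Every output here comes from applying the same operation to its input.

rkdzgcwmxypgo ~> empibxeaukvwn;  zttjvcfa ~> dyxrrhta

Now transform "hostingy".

ewfmqrgl

In each case the input is transformed by: shift every letter 2 places backward in the alphabet (wrapping around), then move the last 2 characters to the front (rotate right by 2).
So "hostingy" becomes "ewfmqrgl".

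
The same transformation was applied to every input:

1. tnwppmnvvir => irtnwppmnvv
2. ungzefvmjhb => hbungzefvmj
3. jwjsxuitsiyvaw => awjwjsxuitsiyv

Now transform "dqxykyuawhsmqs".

The pattern: move the last 2 characters to the front (rotate right by 2).
On "dqxykyuawhsmqs" that produces "qsdqxykyuawhsm".

qsdqxykyuawhsm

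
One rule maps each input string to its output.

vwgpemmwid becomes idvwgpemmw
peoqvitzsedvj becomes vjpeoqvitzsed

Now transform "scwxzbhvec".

ecscwxzbhv

Rule — move the last 2 characters to the front (rotate right by 2).
"scwxzbhvec" → "ecscwxzbhv".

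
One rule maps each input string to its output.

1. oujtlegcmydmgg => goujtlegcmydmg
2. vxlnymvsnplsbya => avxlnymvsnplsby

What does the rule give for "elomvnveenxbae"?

Rule — move the last character to the front.
For "elomvnveenxbae" the result is "eelomvnveenxba".

eelomvnveenxba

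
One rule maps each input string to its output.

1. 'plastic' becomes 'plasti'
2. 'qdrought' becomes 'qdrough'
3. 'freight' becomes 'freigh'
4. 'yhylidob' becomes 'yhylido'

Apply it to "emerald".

Looking at the pairs, the operation is to delete the last character.
So "emerald" becomes "emeral".

emeral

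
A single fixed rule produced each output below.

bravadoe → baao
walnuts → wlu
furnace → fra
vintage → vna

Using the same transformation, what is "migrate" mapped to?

Rule — move the last character to the front, then keep every other character starting from the second (positions 2nd, 4th, 6th, ...).
Applying both steps to "migrate": "emigrat", then "mga".

mga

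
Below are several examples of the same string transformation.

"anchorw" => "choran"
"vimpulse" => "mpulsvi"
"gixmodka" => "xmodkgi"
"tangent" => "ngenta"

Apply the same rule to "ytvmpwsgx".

vmpwsgyt

In each case the input is transformed by: delete the last character, then move the first 2 characters to the end (rotate left by 2).
For "ytvmpwsgx", step one produces "ytvmpwsg"; step two turns that into "vmpwsgyt".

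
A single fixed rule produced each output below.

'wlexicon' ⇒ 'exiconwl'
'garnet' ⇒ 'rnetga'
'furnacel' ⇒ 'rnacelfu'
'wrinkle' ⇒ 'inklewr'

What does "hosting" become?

stingho

In each case the input is transformed by: move the first 2 characters to the end (rotate left by 2).
Applying that to "hosting" gives "stingho".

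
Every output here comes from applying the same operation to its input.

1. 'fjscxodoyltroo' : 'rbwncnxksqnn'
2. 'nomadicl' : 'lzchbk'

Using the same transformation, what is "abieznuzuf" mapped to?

hdymtyte

Each output is the input with this applied: delete the first 2 characters, then shift every letter 1 place backward in the alphabet (wrapping around).
Starting from "abieznuzuf": after the first operation, "ieznuzuf"; after the second, "hdymtyte".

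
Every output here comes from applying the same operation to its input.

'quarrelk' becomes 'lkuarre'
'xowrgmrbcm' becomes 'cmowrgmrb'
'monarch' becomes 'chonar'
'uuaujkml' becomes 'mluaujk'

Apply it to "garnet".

etarn

Looking at the pairs, the operation is to delete the first character, then move the last 2 characters to the front (rotate right by 2).
Doing the same to "garnet": "etarn".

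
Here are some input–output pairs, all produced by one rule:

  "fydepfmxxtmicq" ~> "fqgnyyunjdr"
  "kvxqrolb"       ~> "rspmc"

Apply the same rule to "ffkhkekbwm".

ilflcxn

Looking at the pairs, the operation is to delete the first 3 characters, then shift every letter 1 place forward in the alphabet (wrapping around).
For "ffkhkekbwm", step one produces "hkekbwm"; step two turns that into "ilflcxn".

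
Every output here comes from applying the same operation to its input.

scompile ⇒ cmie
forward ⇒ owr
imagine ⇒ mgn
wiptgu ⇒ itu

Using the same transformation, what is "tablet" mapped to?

alt

The rule is to keep every other character starting from the second (positions 2nd, 4th, 6th, ...).
Doing the same to "tablet": "alt".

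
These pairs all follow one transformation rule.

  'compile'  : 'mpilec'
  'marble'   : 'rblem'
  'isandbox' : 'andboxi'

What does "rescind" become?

scindr

The transformation: move the first character to the end, then delete the first character.
On "rescind" that produces "scindr".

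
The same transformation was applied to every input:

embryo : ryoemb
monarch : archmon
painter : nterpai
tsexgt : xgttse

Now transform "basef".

efbas

The pattern: move the first 3 characters to the end (rotate left by 3).
Applying that to "basef" gives "efbas".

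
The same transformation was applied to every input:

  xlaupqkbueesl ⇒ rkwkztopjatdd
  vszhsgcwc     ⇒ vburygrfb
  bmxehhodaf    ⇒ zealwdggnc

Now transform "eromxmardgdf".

cedqnlwlzqcf

The transformation: shift every letter 1 place backward in the alphabet (wrapping around), then move the last 2 characters to the front (rotate right by 2).
For "eromxmardgdf", step one produces "dqnlwlzqcfce"; step two turns that into "cedqnlwlzqcf".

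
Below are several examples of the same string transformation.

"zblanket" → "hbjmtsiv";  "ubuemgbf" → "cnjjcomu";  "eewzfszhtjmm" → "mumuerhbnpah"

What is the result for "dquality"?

The rule is to take characters alternately from the front and the back (1st, last, 2nd, 2nd-last, ...), then shift every letter 8 places forward in the alphabet (wrapping around).
On "dquality": the first step gives "dyqtuial", and the second then gives "lgybcqit".

lgybcqit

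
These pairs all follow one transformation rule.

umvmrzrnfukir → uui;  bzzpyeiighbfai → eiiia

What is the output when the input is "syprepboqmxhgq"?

eo

The rule is to swap each adjacent pair of characters (1↔2, 3↔4, ...), then keep only the vowels.
Applying both steps to "syprepboqmxhgq": "ysrppeobmqhxqg", then "eo".
(Check on "umvmrzrnfukir": → "mumvzrnrufikr" → "uui" ✓)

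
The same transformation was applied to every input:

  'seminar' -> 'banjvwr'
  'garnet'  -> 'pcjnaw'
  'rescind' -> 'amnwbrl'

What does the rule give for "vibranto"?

Looking at the pairs, the operation is to shift every letter 9 places forward in the alphabet (wrapping around), then take characters alternately from the front and the back (1st, last, 2nd, 2nd-last, ...).
For "vibranto", step one produces "erkajwcx"; step two turns that into "exrckwaj".
(Check on "rescind": → "anblrwm" → "amnwbrl" ✓)

exrckwaj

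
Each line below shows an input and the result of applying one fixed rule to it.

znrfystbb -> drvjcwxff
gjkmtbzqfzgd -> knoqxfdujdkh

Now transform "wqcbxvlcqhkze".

augfbzpgulodi

Looking at the pairs, the operation is to shift every letter 4 places forward in the alphabet (wrapping around).
Doing the same to "wqcbxvlcqhkze": "augfbzpgulodi".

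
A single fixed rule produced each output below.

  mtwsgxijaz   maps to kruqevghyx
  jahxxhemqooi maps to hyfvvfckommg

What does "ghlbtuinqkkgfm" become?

The transformation: shift every letter 2 places backward in the alphabet (wrapping around).
On "ghlbtuinqkkgfm" that produces "efjzrsgloiiedk".

efjzrsgloiiedk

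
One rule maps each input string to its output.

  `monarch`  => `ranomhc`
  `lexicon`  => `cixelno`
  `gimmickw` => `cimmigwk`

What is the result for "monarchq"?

cranomqh

Each output is the input with this applied: reverse the string, then move the first 2 characters to the end (rotate left by 2).
Applying both steps to "monarchq": "qhcranom", then "cranomqh".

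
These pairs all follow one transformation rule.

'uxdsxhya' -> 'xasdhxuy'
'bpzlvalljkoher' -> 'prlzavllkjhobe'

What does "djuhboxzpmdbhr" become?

jrhuobzxmpbddh

Each output is the input with this applied: swap the first and last characters, then swap each adjacent pair of characters (1↔2, 3↔4, ...).
On "djuhboxzpmdbhr": the first step gives "rjuhboxzpmdbhd", and the second then gives "jrhuobzxmpbddh".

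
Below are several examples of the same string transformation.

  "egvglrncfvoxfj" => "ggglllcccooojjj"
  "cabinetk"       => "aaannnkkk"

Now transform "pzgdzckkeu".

Rule — keep one character in every 3, starting at position 2 (positions 2nd, 5th, 8th, ...), then repeat every character 3 times.
Working it through for "pzgdzckkeu": intermediate "zzk", final "zzzzzzkkk".

zzzzzzkkk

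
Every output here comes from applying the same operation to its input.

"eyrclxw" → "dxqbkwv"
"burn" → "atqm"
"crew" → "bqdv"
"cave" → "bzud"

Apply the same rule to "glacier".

In each case the input is transformed by: shift every letter 1 place backward in the alphabet (wrapping around).
Doing the same to "glacier": "fkzbhdq".

fkzbhdq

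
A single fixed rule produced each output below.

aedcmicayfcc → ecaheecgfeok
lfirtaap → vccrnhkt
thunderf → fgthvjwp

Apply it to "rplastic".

uvketrnc

Looking at the pairs, the operation is to shift every letter 2 places forward in the alphabet (wrapping around), then swap the front and back halves of the string.
"rplastic" → "trncuvke" → "uvketrnc".
(Check on "lfirtaap": → "nhktvccr" → "vccrnhkt" ✓)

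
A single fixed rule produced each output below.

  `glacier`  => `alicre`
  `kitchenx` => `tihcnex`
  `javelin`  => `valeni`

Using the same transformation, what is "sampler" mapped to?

What's happening: delete the first character, then swap each adjacent pair of characters (1↔2, 3↔4, ...).
Applying both steps to "sampler": "ampler", then "malpre".
(Check on "glacier": → "lacier" → "alicre" ✓)

malpre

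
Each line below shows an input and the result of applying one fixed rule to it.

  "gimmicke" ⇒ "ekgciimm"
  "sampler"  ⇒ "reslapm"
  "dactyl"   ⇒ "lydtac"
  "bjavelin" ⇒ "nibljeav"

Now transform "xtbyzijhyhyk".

Looking at the pairs, the operation is to move the last character to the front, then take characters alternately from the front and the back (1st, last, 2nd, 2nd-last, ...).
Doing the same to "xtbyzijhyhyk": "kyxhtybhyjzi".

kyxhtybhyjzi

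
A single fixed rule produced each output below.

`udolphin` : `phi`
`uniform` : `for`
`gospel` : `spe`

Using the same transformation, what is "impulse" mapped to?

Looking at the pairs, the operation is to move the last character to the front, then keep only the last 3 characters.
On "impulse": the first step gives "eimpuls", and the second then gives "uls".

uls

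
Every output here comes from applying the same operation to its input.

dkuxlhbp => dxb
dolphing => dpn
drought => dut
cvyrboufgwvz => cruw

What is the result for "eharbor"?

The transformation: keep one character in every 3, starting at position 1 (positions 1st, 4th, 7th, ...).
On "eharbor" that produces "err".

err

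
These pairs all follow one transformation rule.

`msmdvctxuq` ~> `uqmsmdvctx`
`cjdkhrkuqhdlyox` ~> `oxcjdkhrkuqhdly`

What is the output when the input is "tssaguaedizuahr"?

hrtssaguaedizua

In each case the input is transformed by: move the last 2 characters to the front (rotate right by 2).
Applying that to "tssaguaedizuahr" gives "hrtssaguaedizua".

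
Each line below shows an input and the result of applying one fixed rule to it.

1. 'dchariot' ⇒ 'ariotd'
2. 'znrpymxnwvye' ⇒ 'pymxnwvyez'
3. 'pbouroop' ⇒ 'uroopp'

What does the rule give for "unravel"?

avelu

Each output is the input with this applied: move the first character to the end, then delete the first 2 characters.
For "unravel", step one produces "nravelu"; step two turns that into "avelu".
(Check on "znrpymxnwvye": → "nrpymxnwvyez" → "pymxnwvyez" ✓)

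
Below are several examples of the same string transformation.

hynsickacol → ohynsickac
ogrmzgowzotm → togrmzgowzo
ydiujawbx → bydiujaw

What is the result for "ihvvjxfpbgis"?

iihvvjxfpbg

The rule is to delete the last character, then move the last character to the front.
Applying both steps to "ihvvjxfpbgis": "ihvvjxfpbgi", then "iihvvjxfpbg".
(Check on "ogrmzgowzotm": → "ogrmzgowzot" → "togrmzgowzo" ✓)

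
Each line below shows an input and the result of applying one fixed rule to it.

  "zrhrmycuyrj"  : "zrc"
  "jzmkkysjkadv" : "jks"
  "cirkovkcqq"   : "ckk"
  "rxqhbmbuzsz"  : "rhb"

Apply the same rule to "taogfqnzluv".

Each output is the input with this applied: delete the last 3 characters, then keep one character in every 3, starting at position 1 (positions 1st, 4th, 7th, ...).
Applying that to "taogfqnzluv" gives "tgn".

tgn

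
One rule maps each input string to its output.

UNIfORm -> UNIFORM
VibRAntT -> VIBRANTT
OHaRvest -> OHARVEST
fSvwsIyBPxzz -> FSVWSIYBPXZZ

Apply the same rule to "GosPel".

Looking at the pairs, the operation is to convert every letter to uppercase.
Doing the same to "GosPel": "GOSPEL".

GOSPEL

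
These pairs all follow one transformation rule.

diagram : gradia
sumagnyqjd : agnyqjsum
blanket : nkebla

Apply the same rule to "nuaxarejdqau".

In each case the input is transformed by: delete the last character, then move the first 3 characters to the end (rotate left by 3).
On "nuaxarejdqau": the first step gives "nuaxarejdqa", and the second then gives "xarejdqanua".

xarejdqanua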